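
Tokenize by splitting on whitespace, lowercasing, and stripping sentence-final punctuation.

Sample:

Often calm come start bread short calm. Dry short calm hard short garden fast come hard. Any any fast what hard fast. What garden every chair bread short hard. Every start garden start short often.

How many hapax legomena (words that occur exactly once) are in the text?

2

Frequencies: short:5, hard:4, calm:3, start:3, garden:3, fast:3, often:2, come:2, bread:2, any:2, what:2, every:2, dry:1, chair:1
Hapax (freq=1): chair, dry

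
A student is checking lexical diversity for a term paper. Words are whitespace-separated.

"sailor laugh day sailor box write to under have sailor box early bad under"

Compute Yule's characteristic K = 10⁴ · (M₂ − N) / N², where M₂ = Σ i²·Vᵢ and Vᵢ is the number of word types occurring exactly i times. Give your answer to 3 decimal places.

510.204

Frequencies: sailor:3, box:2, under:2, laugh:1, day:1, write:1, to:1, have:1, early:1, bad:1
N = 14. Frequency spectrum: V_1=7, V_2=2, V_3=1
M₂ = 1²·7 + 2²·2 + 3²·1 = 24
K = 10000 × (24 − 14) / 14² = 510.204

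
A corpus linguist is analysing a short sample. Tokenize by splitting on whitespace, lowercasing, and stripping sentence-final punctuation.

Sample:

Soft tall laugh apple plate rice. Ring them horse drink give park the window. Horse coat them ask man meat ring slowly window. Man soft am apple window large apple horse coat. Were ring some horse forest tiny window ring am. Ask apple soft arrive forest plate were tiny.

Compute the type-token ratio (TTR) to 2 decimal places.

0.53

N = 49 tokens, V = 26 types.
TTR = V / N = 26 / 49 = 0.53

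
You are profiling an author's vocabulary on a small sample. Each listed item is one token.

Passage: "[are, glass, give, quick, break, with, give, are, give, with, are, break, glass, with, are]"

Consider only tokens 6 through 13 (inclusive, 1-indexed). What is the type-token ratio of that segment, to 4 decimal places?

0.6250

Segment tokens 6–13: with, give, are, give, with, are, break, glass
Segment N = 8, segment V = 5.
TTR = 5 / 8 = 0.6250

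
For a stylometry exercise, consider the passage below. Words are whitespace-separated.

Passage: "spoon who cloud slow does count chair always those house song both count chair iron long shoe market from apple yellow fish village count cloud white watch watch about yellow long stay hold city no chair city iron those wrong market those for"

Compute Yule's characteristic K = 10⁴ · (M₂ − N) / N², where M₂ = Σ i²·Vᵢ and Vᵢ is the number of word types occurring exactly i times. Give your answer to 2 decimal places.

Frequencies: count:3, chair:3, those:3, cloud:2, iron:2, long:2, market:2, yellow:2, watch:2, city:2, spoon:1, who:1, slow:1, does:1, always:1, house:1, song:1, both:1, shoe:1, from:1, … (10 more, each freq 1)
N = 43. Frequency spectrum: V_1=20, V_2=7, V_3=3
M₂ = 1²·20 + 2²·7 + 3²·3 = 75
K = 10000 × (75 − 43) / 43² = 173.07

173.07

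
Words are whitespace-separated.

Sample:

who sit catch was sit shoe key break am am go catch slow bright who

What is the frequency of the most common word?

2

Frequencies: who:2, sit:2, catch:2, am:2, was:1, shoe:1, key:1, break:1, go:1, slow:1, bright:1
Most common: 'who' with frequency 2.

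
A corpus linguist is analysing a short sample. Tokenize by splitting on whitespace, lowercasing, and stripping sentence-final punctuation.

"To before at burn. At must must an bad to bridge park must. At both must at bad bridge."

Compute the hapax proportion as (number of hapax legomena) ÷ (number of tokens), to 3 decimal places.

0.263

Frequencies: at:4, must:4, to:2, bad:2, bridge:2, before:1, burn:1, an:1, park:1, both:1
Hapax count = 5; token count = 19.
Ratio = 5 / 19 = 0.263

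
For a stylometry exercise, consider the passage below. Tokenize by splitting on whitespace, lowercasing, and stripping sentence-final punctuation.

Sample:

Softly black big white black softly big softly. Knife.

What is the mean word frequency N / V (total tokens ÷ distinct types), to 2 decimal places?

1.80

N = 9 tokens, V = 5 types.
Mean frequency = N / V = 9 / 5 = 1.80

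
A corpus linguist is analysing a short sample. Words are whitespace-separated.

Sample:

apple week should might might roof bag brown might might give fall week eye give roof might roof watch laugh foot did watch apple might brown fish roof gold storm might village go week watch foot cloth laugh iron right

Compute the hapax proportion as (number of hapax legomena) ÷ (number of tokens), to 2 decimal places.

0.33

Frequencies: might:7, roof:4, week:3, watch:3, apple:2, brown:2, give:2, laugh:2, foot:2, should:1, bag:1, fall:1, eye:1, did:1, fish:1, gold:1, storm:1, village:1, go:1, cloth:1, … (2 more, each freq 1)
Hapax count = 13; token count = 40.
Ratio = 13 / 40 = 0.33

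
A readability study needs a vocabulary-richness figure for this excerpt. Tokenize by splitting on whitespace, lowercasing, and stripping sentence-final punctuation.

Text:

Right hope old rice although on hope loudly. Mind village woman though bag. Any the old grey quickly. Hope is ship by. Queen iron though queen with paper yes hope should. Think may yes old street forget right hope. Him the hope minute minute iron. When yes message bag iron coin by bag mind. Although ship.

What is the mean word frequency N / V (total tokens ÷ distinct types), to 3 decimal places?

1.647

N = 56 tokens, V = 34 types.
Mean frequency = N / V = 56 / 34 = 1.647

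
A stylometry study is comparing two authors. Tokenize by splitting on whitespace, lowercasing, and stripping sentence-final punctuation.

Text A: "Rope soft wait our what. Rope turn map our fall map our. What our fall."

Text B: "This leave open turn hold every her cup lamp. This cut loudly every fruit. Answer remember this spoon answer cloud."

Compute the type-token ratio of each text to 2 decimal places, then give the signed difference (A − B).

TTR(A) = 8/15 = 0.53
TTR(B) = 16/20 = 0.80
Difference = 0.53 − 0.80 = -0.27

-0.27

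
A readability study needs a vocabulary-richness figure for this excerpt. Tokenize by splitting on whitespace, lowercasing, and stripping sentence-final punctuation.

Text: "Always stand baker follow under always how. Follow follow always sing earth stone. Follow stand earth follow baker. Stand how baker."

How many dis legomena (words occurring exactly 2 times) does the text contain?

2

Frequencies: follow:5, always:3, stand:3, baker:3, how:2, earth:2, under:1, sing:1, stone:1
Words with frequency 2: earth, how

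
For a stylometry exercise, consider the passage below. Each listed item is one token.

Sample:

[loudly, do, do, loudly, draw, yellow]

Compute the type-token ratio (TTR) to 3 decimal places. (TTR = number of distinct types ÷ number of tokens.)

N = 6 tokens, V = 4 types.
TTR = V / N = 4 / 6 = 0.667

0.667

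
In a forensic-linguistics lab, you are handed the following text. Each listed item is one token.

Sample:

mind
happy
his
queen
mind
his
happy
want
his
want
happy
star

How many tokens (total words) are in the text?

Tokens: mind, happy, his, queen, mind, his, happy, want, his, want, happy, star
N = 12

12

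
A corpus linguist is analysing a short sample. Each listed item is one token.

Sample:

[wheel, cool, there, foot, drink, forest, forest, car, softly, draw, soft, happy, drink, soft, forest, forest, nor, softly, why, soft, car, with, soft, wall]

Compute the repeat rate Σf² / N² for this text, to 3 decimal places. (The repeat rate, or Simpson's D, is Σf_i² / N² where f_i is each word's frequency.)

0.094

Frequencies: forest:4, soft:4, drink:2, car:2, softly:2, wheel:1, cool:1, there:1, foot:1, draw:1, happy:1, nor:1, why:1, with:1, wall:1
Σf² = 54; N² = 576
Repeat rate = 54 / 576 = 0.094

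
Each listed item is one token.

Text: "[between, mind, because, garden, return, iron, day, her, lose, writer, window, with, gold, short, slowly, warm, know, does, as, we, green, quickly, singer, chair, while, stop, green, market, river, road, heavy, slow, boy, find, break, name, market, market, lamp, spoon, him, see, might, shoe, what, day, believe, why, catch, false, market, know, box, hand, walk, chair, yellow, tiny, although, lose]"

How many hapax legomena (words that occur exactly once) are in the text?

Frequencies: market:4, day:2, lose:2, know:2, green:2, chair:2, between:1, mind:1, because:1, garden:1, return:1, iron:1, her:1, writer:1, window:1, with:1, gold:1, short:1, slowly:1, warm:1, … (32 more, each freq 1)
Hapax (freq=1): although, as, because, believe, between, box, boy, break, catch, does, false, find, garden, gold, hand, heavy, her, him, iron, lamp, might, mind, name, quickly, return, river, road, see, shoe, short, singer, slow, slowly, spoon, stop, tiny, walk, warm, we, what, while, why, window, with, writer, yellow

46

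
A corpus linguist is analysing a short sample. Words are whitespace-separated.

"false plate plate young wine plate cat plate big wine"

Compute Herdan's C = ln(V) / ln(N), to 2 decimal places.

0.78

N = 10, V = 6.
ln(V) = 1.791759, ln(N) = 2.302585
C = 1.791759 / 2.302585 = 0.78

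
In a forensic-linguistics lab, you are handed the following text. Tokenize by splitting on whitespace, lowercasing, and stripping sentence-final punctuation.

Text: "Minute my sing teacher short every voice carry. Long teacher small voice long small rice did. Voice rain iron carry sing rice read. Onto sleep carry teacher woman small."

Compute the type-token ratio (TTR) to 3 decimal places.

N = 29 tokens, V = 18 types.
TTR = V / N = 18 / 29 = 0.621

0.621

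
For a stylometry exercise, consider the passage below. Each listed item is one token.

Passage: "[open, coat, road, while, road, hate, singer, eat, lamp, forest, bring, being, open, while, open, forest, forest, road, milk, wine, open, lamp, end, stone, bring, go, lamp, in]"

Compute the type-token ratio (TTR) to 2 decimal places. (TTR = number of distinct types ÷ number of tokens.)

N = 28 tokens, V = 17 types.
TTR = V / N = 17 / 28 = 0.61

0.61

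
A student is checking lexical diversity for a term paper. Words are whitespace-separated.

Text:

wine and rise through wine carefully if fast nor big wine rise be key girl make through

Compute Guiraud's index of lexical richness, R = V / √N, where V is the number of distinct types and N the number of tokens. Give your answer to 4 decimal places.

N = 17, V = 13.
√N = 4.123106
R = 13 / 4.123106 = 3.1530

3.1530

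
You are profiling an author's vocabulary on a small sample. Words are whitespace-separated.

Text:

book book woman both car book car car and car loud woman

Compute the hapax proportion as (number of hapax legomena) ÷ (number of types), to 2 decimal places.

Frequencies: car:4, book:3, woman:2, both:1, and:1, loud:1
Hapax count = 3; type count = 6.
Ratio = 3 / 6 = 0.50

0.50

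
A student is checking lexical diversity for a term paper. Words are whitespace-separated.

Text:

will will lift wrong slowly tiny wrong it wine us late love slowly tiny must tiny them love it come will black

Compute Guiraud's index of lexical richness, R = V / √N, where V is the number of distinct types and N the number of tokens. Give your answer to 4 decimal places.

2.9848

N = 22, V = 14.
√N = 4.690416
R = 14 / 4.690416 = 2.9848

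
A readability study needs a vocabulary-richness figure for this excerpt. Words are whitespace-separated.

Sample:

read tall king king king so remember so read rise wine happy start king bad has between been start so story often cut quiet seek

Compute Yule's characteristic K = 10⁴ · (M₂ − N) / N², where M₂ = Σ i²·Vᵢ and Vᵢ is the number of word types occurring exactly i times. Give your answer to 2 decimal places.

Frequencies: king:4, so:3, read:2, start:2, tall:1, remember:1, rise:1, wine:1, happy:1, bad:1, has:1, between:1, been:1, story:1, often:1, cut:1, quiet:1, seek:1
N = 25. Frequency spectrum: V_1=14, V_2=2, V_3=1, V_4=1
M₂ = 1²·14 + 2²·2 + 3²·1 + 4²·1 = 47
K = 10000 × (47 − 25) / 25² = 352.00

352.00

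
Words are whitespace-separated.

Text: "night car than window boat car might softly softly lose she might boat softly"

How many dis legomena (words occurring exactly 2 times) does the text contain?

3

Frequencies: softly:3, car:2, boat:2, might:2, night:1, than:1, window:1, lose:1, she:1
Words with frequency 2: boat, car, might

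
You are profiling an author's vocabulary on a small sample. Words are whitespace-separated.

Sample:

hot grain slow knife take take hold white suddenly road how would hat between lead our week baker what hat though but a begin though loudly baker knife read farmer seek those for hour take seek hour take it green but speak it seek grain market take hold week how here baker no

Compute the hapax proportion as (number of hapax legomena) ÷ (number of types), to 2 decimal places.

Frequencies: take:5, baker:3, seek:3, grain:2, knife:2, hold:2, how:2, hat:2, week:2, though:2, but:2, hour:2, it:2, hot:1, slow:1, white:1, suddenly:1, road:1, would:1, between:1, … (15 more, each freq 1)
Hapax count = 22; type count = 35.
Ratio = 22 / 35 = 0.63

0.63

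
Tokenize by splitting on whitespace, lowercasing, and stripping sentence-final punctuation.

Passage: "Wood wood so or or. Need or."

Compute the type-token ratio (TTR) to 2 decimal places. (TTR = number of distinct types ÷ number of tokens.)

0.57

N = 7 tokens, V = 4 types.
TTR = V / N = 4 / 7 = 0.57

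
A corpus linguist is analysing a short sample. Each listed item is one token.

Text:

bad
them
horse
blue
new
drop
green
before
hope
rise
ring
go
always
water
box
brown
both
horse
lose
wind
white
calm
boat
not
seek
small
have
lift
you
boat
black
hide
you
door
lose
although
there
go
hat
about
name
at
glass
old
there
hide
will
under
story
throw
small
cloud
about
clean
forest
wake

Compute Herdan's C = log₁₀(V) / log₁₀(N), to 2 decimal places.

0.96

N = 56, V = 47.
log₁₀(V) = 1.672098, log₁₀(N) = 1.748188
C = 1.672098 / 1.748188 = 0.96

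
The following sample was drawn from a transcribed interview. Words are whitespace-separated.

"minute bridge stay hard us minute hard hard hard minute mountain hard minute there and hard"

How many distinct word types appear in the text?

Distinct types: {and, bridge, hard, minute, mountain, stay, there, us}
V = 8

8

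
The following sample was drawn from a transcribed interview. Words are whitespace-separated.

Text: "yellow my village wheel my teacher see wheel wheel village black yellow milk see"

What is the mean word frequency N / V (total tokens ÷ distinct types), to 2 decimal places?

1.75

N = 14 tokens, V = 8 types.
Mean frequency = N / V = 14 / 8 = 1.75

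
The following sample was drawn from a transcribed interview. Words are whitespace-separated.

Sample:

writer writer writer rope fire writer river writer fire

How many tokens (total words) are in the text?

Tokens: writer, writer, writer, rope, fire, writer, river, writer, fire
N = 9

9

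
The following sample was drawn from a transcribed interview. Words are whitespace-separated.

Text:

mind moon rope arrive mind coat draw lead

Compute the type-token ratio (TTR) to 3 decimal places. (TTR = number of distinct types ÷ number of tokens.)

0.875

N = 8 tokens, V = 7 types.
TTR = V / N = 7 / 8 = 0.875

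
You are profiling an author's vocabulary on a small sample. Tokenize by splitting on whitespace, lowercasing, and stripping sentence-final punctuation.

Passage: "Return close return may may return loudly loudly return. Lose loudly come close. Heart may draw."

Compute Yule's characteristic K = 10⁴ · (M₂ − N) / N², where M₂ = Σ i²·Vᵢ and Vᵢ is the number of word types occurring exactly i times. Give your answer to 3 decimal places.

Frequencies: return:4, may:3, loudly:3, close:2, lose:1, come:1, heart:1, draw:1
N = 16. Frequency spectrum: V_1=4, V_2=1, V_3=2, V_4=1
M₂ = 1²·4 + 2²·1 + 3²·2 + 4²·1 = 42
K = 10000 × (42 − 16) / 16² = 1015.625

1015.625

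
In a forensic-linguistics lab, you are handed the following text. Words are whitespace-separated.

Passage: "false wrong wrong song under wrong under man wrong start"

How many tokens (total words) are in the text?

Tokens: false, wrong, wrong, song, under, wrong, under, man, wrong, start
N = 10

10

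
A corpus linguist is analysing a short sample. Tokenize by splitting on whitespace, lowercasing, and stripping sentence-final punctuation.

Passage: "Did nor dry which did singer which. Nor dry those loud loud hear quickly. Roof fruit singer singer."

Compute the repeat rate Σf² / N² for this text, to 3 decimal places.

Frequencies: singer:3, did:2, nor:2, dry:2, which:2, loud:2, those:1, hear:1, quickly:1, roof:1, fruit:1
Σf² = 34; N² = 324
Repeat rate = 34 / 324 = 0.105

0.105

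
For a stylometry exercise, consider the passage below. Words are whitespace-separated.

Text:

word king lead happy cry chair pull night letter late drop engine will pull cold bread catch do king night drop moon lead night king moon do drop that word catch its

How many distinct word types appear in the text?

Distinct types: {bread, catch, chair, cold, cry, do, drop, engine, happy, its, king, late, lead, letter, moon, night, pull, that, will, word}
V = 20

20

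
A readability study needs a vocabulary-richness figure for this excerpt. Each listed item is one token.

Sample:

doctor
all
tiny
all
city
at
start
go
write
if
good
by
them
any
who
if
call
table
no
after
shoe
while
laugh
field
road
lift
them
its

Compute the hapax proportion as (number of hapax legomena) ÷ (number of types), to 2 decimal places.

Frequencies: all:2, if:2, them:2, doctor:1, tiny:1, city:1, at:1, start:1, go:1, write:1, good:1, by:1, any:1, who:1, call:1, table:1, no:1, after:1, shoe:1, while:1, … (5 more, each freq 1)
Hapax count = 22; type count = 25.
Ratio = 22 / 25 = 0.88

0.88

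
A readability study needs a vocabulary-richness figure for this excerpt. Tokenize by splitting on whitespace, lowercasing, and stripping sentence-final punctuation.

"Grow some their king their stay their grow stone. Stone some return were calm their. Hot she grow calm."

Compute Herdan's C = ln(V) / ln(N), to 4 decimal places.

N = 19, V = 11.
ln(V) = 2.397895, ln(N) = 2.944439
C = 2.397895 / 2.944439 = 0.8144

0.8144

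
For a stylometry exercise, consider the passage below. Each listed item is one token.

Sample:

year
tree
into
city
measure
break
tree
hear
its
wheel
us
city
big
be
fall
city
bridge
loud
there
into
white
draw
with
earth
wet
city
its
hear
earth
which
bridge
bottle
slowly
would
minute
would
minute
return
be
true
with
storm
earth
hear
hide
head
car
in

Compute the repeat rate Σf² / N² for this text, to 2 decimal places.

Frequencies: city:4, hear:3, earth:3, tree:2, into:2, its:2, be:2, bridge:2, with:2, would:2, minute:2, year:1, measure:1, break:1, wheel:1, us:1, big:1, fall:1, loud:1, there:1, … (13 more, each freq 1)
Σf² = 88; N² = 2304
Repeat rate = 88 / 2304 = 0.04

0.04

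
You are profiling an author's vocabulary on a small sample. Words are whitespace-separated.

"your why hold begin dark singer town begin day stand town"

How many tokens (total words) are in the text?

Tokens: your, why, hold, begin, dark, singer, town, begin, day, stand, town
N = 11

11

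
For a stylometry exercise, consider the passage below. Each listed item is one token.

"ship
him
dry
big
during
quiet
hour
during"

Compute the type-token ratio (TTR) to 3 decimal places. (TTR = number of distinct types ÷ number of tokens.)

N = 8 tokens, V = 7 types.
TTR = V / N = 7 / 8 = 0.875

0.875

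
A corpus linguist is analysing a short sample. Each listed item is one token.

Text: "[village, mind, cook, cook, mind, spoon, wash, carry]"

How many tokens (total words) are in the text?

8

Tokens: village, mind, cook, cook, mind, spoon, wash, carry
N = 8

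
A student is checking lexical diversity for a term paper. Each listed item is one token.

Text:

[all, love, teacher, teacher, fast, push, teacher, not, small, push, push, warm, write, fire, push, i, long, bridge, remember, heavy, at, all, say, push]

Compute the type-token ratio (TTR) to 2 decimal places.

N = 24 tokens, V = 17 types.
TTR = V / N = 17 / 24 = 0.71

0.71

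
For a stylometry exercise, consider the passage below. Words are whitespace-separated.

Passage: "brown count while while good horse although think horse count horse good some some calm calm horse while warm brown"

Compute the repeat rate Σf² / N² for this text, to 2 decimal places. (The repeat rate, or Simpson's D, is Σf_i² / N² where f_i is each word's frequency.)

0.12

Frequencies: horse:4, while:3, brown:2, count:2, good:2, some:2, calm:2, although:1, think:1, warm:1
Σf² = 48; N² = 400
Repeat rate = 48 / 400 = 0.12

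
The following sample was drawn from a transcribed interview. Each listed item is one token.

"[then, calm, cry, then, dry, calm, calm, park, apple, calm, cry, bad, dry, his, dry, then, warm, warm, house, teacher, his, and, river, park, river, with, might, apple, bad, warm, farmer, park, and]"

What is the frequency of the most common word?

Frequencies: calm:4, then:3, dry:3, park:3, warm:3, cry:2, apple:2, bad:2, his:2, and:2, river:2, house:1, teacher:1, with:1, might:1, farmer:1
Most common: 'calm' with frequency 4.

4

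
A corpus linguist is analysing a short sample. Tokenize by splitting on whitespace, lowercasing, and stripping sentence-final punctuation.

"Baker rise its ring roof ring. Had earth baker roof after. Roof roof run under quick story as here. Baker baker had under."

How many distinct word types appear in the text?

Distinct types: {after, as, baker, earth, had, here, its, quick, ring, rise, roof, run, story, under}
V = 14

14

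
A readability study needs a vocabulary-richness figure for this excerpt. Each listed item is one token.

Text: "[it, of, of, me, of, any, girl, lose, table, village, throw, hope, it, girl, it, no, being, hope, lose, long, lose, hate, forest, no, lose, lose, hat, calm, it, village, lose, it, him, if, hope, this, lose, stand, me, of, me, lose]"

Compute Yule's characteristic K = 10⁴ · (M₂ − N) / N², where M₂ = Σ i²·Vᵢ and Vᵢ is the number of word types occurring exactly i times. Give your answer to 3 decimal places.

Frequencies: lose:8, it:5, of:4, me:3, hope:3, girl:2, village:2, no:2, any:1, table:1, throw:1, being:1, long:1, hate:1, forest:1, hat:1, calm:1, him:1, if:1, this:1, … (1 more, each freq 1)
N = 42. Frequency spectrum: V_1=13, V_2=3, V_3=2, V_4=1, V_5=1, V_8=1
M₂ = 1²·13 + 2²·3 + 3²·2 + 4²·1 + 5²·1 + 8²·1 = 148
K = 10000 × (148 − 42) / 42² = 600.907

600.907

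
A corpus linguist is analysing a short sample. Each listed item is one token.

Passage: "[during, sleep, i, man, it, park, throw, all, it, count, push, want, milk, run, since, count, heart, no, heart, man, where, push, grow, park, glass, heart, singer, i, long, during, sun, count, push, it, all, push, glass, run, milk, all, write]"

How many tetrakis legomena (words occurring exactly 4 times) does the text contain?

1

Frequencies: push:4, it:3, all:3, count:3, heart:3, during:2, i:2, man:2, park:2, milk:2, run:2, glass:2, sleep:1, throw:1, want:1, since:1, no:1, where:1, grow:1, singer:1, … (3 more, each freq 1)
Words with frequency 4: push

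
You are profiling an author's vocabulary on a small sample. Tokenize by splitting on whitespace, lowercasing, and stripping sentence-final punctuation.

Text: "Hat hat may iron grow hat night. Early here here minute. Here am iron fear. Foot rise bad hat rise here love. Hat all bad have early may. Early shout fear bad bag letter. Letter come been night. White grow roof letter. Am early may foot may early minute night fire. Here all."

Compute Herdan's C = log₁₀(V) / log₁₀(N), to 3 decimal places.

0.800

N = 53, V = 24.
log₁₀(V) = 1.380211, log₁₀(N) = 1.724276
C = 1.380211 / 1.724276 = 0.800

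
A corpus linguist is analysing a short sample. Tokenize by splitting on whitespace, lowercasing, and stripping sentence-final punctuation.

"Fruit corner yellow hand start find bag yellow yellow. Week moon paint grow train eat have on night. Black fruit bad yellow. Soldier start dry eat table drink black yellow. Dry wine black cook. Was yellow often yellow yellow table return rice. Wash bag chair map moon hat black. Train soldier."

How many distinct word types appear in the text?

Distinct types: {bad, bag, black, chair, cook, corner, drink, dry, eat, find, fruit, grow, hand, hat, have, map, moon, night, often, on, paint, return, rice, soldier, start, table, train, was, wash, week, wine, yellow}
V = 32

32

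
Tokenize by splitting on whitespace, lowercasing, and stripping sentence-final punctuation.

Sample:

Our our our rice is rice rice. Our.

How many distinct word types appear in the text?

Distinct types: {is, our, rice}
V = 3

3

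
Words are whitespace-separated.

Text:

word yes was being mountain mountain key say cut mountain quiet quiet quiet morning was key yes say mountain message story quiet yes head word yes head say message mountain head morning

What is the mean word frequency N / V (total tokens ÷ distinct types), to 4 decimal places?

2.4615

N = 32 tokens, V = 13 types.
Mean frequency = N / V = 32 / 13 = 2.4615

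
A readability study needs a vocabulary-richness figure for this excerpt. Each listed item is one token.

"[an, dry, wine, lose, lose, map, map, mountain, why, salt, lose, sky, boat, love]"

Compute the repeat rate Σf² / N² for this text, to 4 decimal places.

0.1122

Frequencies: lose:3, map:2, an:1, dry:1, wine:1, mountain:1, why:1, salt:1, sky:1, boat:1, love:1
Σf² = 22; N² = 196
Repeat rate = 22 / 196 = 0.1122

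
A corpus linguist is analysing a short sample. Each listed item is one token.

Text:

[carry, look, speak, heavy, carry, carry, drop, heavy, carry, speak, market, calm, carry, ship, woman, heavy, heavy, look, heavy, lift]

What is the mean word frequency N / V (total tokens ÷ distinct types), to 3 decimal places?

N = 20 tokens, V = 10 types.
Mean frequency = N / V = 20 / 10 = 2.000

2.000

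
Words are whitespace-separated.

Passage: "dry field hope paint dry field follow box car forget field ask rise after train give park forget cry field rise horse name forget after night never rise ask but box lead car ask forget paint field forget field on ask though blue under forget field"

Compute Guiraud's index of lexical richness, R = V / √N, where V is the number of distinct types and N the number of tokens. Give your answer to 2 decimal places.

N = 46, V = 25.
√N = 6.782330
R = 25 / 6.782330 = 3.69

3.69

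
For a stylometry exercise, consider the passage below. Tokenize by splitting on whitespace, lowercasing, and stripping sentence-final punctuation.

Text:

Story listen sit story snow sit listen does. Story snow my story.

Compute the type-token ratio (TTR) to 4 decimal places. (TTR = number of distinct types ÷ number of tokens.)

N = 12 tokens, V = 6 types.
TTR = V / N = 6 / 12 = 0.5000

0.5000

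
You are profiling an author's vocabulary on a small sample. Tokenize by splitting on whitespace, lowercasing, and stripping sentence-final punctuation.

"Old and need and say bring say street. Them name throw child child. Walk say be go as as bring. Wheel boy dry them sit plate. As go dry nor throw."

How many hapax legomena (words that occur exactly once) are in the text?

11

Frequencies: say:3, as:3, and:2, bring:2, them:2, throw:2, child:2, go:2, dry:2, old:1, need:1, street:1, name:1, walk:1, be:1, wheel:1, boy:1, sit:1, plate:1, nor:1
Hapax (freq=1): be, boy, name, need, nor, old, plate, sit, street, walk, wheel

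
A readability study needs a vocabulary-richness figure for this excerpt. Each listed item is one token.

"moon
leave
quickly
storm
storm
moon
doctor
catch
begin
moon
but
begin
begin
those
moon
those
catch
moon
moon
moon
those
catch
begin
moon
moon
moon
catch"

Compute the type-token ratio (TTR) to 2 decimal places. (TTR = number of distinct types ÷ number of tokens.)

N = 27 tokens, V = 9 types.
TTR = V / N = 9 / 27 = 0.33

0.33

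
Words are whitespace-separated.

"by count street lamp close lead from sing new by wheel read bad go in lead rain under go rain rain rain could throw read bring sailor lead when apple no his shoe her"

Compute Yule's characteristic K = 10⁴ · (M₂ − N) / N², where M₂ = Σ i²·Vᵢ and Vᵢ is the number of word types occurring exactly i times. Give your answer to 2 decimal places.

207.61

Frequencies: rain:4, lead:3, by:2, read:2, go:2, count:1, street:1, lamp:1, close:1, from:1, sing:1, new:1, wheel:1, bad:1, in:1, under:1, could:1, throw:1, bring:1, sailor:1, … (6 more, each freq 1)
N = 34. Frequency spectrum: V_1=21, V_2=3, V_3=1, V_4=1
M₂ = 1²·21 + 2²·3 + 3²·1 + 4²·1 = 58
K = 10000 × (58 − 34) / 34² = 207.61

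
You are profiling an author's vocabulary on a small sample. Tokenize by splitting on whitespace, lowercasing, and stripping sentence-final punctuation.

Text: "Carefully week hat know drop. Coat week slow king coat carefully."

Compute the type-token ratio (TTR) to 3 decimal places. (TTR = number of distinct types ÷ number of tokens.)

N = 11 tokens, V = 8 types.
TTR = V / N = 8 / 11 = 0.727

0.727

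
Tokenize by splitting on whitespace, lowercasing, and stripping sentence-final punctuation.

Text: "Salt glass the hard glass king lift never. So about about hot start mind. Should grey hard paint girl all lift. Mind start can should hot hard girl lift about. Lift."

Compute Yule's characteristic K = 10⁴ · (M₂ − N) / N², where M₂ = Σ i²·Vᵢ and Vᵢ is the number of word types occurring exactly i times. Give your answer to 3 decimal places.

Frequencies: lift:4, hard:3, about:3, glass:2, hot:2, start:2, mind:2, should:2, girl:2, salt:1, the:1, king:1, never:1, so:1, grey:1, paint:1, all:1, can:1
N = 31. Frequency spectrum: V_1=9, V_2=6, V_3=2, V_4=1
M₂ = 1²·9 + 2²·6 + 3²·2 + 4²·1 = 67
K = 10000 × (67 − 31) / 31² = 374.610

374.610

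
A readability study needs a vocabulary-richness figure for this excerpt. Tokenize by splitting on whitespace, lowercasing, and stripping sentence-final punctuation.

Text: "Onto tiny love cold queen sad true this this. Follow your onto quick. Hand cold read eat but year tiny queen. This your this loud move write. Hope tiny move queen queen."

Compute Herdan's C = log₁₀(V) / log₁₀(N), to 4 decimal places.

N = 32, V = 20.
log₁₀(V) = 1.301030, log₁₀(N) = 1.505150
C = 1.301030 / 1.505150 = 0.8644

0.8644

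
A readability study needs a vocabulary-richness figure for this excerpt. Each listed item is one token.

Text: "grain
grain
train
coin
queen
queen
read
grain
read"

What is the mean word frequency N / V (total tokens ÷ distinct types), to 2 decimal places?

N = 9 tokens, V = 5 types.
Mean frequency = N / V = 9 / 5 = 1.80

1.80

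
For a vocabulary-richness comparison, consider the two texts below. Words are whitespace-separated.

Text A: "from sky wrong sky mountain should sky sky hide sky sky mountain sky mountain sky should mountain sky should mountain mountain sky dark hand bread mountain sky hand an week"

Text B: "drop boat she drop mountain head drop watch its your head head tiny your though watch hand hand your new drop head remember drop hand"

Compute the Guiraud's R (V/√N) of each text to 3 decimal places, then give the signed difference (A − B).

A: V=11, N=30, R=2.008
B: V=13, N=25, R=2.600
Difference = 2.008 − 2.600 = -0.592

-0.592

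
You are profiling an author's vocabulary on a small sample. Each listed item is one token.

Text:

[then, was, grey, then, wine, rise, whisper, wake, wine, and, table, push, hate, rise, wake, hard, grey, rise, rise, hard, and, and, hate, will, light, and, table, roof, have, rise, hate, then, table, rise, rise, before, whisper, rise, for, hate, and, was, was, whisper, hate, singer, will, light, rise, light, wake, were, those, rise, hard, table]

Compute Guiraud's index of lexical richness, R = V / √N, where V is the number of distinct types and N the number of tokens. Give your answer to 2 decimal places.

2.81

N = 56, V = 21.
√N = 7.483315
R = 21 / 7.483315 = 2.81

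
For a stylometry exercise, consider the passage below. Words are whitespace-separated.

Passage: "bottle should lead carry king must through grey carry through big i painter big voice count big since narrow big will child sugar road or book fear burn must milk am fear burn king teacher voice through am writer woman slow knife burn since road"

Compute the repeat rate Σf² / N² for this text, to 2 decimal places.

0.04

Frequencies: big:4, through:3, burn:3, carry:2, king:2, must:2, voice:2, since:2, road:2, fear:2, am:2, bottle:1, should:1, lead:1, grey:1, i:1, painter:1, count:1, narrow:1, will:1, … (10 more, each freq 1)
Σf² = 85; N² = 2025
Repeat rate = 85 / 2025 = 0.04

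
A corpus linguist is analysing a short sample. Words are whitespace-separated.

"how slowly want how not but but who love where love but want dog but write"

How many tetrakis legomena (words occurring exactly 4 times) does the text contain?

1

Frequencies: but:4, how:2, want:2, love:2, slowly:1, not:1, who:1, where:1, dog:1, write:1
Words with frequency 4: but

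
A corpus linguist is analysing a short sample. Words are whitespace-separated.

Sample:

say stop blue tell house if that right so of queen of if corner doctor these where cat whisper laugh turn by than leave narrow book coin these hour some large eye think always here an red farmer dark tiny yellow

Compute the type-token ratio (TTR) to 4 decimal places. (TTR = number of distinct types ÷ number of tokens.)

0.9268

N = 41 tokens, V = 38 types.
TTR = V / N = 38 / 41 = 0.9268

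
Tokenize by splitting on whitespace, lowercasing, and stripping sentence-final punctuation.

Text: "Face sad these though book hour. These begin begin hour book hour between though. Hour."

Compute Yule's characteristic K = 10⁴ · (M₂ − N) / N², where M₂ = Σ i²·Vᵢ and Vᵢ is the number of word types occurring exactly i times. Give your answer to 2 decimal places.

Frequencies: hour:4, these:2, though:2, book:2, begin:2, face:1, sad:1, between:1
N = 15. Frequency spectrum: V_1=3, V_2=4, V_4=1
M₂ = 1²·3 + 2²·4 + 4²·1 = 35
K = 10000 × (35 − 15) / 15² = 888.89

888.89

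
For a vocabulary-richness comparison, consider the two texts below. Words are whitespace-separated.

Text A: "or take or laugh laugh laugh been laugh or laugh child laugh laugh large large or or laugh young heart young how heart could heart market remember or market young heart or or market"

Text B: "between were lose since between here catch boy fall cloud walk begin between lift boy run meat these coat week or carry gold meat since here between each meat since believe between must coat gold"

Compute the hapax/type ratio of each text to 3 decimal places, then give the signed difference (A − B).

-0.196

A: hapax=6, V=12, ratio=0.500
B: hapax=16, V=23, ratio=0.696
Difference = 0.500 − 0.696 = -0.196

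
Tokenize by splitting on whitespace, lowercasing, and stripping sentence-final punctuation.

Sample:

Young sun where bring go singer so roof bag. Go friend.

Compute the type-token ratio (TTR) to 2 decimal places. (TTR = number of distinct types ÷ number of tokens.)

0.91

N = 11 tokens, V = 10 types.
TTR = V / N = 10 / 11 = 0.91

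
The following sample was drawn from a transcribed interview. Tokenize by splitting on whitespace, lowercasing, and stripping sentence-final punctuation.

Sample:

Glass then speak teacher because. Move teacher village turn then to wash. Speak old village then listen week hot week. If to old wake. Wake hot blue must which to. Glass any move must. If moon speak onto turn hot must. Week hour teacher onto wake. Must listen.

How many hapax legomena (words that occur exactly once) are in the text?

Frequencies: must:4, then:3, speak:3, teacher:3, to:3, week:3, hot:3, wake:3, glass:2, move:2, village:2, turn:2, old:2, listen:2, if:2, onto:2, because:1, wash:1, blue:1, which:1, … (3 more, each freq 1)
Hapax (freq=1): any, because, blue, hour, moon, wash, which

7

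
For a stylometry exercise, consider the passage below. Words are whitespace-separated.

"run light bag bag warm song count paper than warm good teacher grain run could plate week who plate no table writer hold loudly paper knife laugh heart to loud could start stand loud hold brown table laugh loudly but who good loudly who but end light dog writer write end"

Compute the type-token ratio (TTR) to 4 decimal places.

N = 51 tokens, V = 32 types.
TTR = V / N = 32 / 51 = 0.6275

0.6275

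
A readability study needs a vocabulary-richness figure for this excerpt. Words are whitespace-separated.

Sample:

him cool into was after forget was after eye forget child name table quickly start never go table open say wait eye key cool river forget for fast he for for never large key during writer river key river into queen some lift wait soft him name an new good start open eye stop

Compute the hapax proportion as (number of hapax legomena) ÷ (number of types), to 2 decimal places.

Frequencies: forget:3, eye:3, key:3, river:3, for:3, him:2, cool:2, into:2, was:2, after:2, name:2, table:2, start:2, never:2, open:2, wait:2, child:1, quickly:1, go:1, say:1, … (13 more, each freq 1)
Hapax count = 17; type count = 33.
Ratio = 17 / 33 = 0.52

0.52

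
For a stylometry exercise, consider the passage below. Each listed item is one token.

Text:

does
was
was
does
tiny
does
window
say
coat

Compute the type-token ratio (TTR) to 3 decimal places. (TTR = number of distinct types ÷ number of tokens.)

0.667

N = 9 tokens, V = 6 types.
TTR = V / N = 6 / 9 = 0.667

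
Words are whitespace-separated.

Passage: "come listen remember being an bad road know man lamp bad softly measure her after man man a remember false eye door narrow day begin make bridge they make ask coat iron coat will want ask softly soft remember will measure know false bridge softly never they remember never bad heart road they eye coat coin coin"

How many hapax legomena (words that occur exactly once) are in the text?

16

Frequencies: remember:4, bad:3, man:3, softly:3, they:3, coat:3, road:2, know:2, measure:2, false:2, eye:2, make:2, bridge:2, ask:2, will:2, never:2, coin:2, come:1, listen:1, being:1, … (13 more, each freq 1)
Hapax (freq=1): a, after, an, begin, being, come, day, door, heart, her, iron, lamp, listen, narrow, soft, want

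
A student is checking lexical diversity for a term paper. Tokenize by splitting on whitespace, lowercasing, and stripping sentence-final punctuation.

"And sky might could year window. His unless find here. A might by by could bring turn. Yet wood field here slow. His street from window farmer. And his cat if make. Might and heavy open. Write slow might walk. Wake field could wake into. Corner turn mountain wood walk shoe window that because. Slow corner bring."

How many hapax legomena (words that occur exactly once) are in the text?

20

Frequencies: might:4, and:3, could:3, window:3, his:3, slow:3, here:2, by:2, bring:2, turn:2, wood:2, field:2, walk:2, wake:2, corner:2, sky:1, year:1, unless:1, find:1, a:1, … (15 more, each freq 1)
Hapax (freq=1): a, because, cat, farmer, find, from, heavy, if, into, make, mountain, open, shoe, sky, street, that, unless, write, year, yet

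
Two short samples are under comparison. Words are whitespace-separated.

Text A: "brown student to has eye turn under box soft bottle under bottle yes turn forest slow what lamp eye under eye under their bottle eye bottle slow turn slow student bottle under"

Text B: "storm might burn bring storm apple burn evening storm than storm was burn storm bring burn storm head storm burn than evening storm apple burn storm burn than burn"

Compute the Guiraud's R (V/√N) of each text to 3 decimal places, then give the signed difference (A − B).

1.157

A: V=16, N=32, R=2.828
B: V=9, N=29, R=1.671
Difference = 2.828 − 1.671 = 1.157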